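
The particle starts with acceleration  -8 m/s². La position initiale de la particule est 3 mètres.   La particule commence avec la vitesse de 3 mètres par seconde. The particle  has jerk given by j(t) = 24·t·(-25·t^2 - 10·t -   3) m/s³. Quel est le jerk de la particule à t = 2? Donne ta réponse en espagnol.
Usando j(t) = 24·t·(-25·t^2 - 10·t - 3) y sustituyendo t = 2, encontramos j = -5904.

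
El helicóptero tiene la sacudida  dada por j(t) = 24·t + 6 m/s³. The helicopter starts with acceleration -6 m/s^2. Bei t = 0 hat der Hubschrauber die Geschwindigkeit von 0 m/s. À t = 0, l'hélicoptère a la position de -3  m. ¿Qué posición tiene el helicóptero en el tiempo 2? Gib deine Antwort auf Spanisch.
Para resolver esto, necesitamos tomar 3 integrales de nuestra ecuación de la sacudida j(t) = 24·t + 6. Tomando ∫j(t)dt y aplicando a(0) = -6, encontramos a(t) = 12·t^2 + 6·t - 6. La integral de la aceleración es la velocidad. Usando v(0) = 0, obtenemos v(t) = t·(4·t^2 + 3·t - 6). La antiderivada de la velocidad es la posición. Usando x(0) = -3, obtenemos x(t) = t^4 + t^3 - 3·t^2 - 3. Tenemos la posición x(t) = t^4 + t^3 - 3·t^2 - 3. Sustituyendo t = 2: x(2) = 9.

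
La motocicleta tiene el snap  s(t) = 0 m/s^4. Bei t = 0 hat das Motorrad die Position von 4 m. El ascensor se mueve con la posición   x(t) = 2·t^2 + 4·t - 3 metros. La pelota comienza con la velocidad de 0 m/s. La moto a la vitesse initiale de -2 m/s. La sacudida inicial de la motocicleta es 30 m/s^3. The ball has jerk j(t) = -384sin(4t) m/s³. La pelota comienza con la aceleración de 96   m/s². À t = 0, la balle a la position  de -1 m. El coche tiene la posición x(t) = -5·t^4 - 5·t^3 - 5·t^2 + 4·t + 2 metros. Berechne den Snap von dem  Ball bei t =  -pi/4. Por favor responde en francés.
Pour résoudre ceci, nous devons prendre 1 dérivée de notre équation du jerk j(t) = -384·sin(4·t). La dérivée du jerk donne le snap: s(t) = -1536·cos(4·t). De l'équation du snap s(t) = -1536·cos(4·t), nous substituons t = -pi/4 pour obtenir s = 1536.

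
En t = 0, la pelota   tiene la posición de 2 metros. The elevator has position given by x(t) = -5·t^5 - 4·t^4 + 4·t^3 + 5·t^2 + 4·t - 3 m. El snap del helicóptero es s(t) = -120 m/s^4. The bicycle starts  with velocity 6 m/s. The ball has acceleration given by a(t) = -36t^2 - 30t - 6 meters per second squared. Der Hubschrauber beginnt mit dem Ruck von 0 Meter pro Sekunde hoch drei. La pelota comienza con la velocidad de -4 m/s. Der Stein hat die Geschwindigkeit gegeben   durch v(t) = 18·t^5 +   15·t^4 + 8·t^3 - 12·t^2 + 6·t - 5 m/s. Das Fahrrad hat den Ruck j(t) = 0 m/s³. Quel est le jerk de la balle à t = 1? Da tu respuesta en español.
Partiendo de la aceleración a(t) = -36·t^2 - 30·t - 6, tomamos 1 derivada. La derivada de la aceleración da la sacudida: j(t) = -72·t - 30. De la ecuación de la sacudida j(t) = -72·t - 30, sustituimos t = 1 para obtener j = -102.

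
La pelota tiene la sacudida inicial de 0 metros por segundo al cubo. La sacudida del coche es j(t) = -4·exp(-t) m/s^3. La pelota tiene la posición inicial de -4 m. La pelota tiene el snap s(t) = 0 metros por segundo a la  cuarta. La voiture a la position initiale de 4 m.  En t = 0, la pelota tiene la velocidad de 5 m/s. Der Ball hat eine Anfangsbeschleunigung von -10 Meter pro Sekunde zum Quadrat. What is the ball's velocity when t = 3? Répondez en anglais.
We need to integrate our snap equation s(t) = 0 3 times. Finding the integral of s(t) and using j(0) = 0: j(t) = 0. Taking ∫j(t)dt and applying a(0) = -10, we find a(t) = -10. Finding the integral of a(t) and using v(0) = 5: v(t) = 5 - 10·t. From the given velocity equation v(t) = 5 - 10·t, we substitute t = 3 to get v = -25.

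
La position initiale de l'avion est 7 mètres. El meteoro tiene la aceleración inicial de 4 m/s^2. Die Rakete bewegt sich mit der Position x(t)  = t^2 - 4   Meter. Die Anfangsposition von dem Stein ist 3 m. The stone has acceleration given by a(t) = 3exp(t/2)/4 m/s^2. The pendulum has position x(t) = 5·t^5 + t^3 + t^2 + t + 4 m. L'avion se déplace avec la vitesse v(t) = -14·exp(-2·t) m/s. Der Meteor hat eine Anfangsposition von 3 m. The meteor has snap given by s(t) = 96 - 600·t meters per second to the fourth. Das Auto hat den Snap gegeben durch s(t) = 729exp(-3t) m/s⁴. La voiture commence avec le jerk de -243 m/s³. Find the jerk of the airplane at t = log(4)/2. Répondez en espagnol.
Para resolver esto, necesitamos tomar 2 derivadas de nuestra ecuación de la velocidad v(t) = -14·exp(-2·t). La derivada de la velocidad da la aceleración: a(t) = 28·exp(-2·t). La derivada de la aceleración da la sacudida: j(t) = -56·exp(-2·t). De la ecuación de la sacudida j(t) = -56·exp(-2·t), sustituimos t = log(4)/2 para obtener j = -14.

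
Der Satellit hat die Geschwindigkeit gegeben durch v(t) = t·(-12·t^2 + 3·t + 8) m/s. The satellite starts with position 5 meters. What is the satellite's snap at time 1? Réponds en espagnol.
Partiendo de la velocidad v(t) = t·(-12·t^2 + 3·t + 8), tomamos 3 derivadas. Tomando d/dt de v(t), encontramos a(t) = -12·t^2 + t·(3 - 24·t) + 3·t + 8. Derivando la aceleración, obtenemos la sacudida: j(t) = 6 - 72·t. Derivando la sacudida, obtenemos el snap: s(t) = -72. Tenemos el snap s(t) = -72. Sustituyendo t = 1: s(1) = -72.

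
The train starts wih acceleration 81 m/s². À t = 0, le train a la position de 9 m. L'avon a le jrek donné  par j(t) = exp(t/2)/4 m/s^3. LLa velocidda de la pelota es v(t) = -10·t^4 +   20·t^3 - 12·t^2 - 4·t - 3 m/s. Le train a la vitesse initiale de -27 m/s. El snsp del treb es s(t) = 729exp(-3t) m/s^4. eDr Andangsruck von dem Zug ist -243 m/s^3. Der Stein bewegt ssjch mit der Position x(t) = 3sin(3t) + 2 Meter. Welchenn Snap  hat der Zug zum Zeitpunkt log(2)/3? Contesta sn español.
De la ecuación del snap s(t) = 729·exp(-3·t), sustituimos t = log(2)/3 para obtener s = 729/2.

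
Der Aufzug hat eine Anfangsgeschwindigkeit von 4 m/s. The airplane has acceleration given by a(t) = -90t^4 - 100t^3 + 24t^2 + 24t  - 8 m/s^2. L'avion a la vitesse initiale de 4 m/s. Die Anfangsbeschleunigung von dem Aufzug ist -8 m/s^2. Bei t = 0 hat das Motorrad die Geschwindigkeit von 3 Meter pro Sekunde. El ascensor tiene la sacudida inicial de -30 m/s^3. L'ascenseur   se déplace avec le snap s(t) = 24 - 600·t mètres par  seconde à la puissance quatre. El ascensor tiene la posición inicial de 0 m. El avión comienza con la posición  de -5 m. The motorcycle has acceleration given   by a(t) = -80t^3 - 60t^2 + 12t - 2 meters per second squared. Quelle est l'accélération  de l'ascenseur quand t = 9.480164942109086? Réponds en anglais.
Starting from snap s(t) = 24 - 600·t, we take 2 integrals. The integral of snap, with j(0) = -30, gives jerk: j(t) = -300·t^2 + 24·t - 30. The integral of jerk is acceleration. Using a(0) = -8, we get a(t) = -100·t^3 + 12·t^2 - 30·t - 8. From the given acceleration equation a(t) = -100·t^3 + 12·t^2 - 30·t - 8, we substitute t = 9.480164942109086 to get a = -84415.5089216783.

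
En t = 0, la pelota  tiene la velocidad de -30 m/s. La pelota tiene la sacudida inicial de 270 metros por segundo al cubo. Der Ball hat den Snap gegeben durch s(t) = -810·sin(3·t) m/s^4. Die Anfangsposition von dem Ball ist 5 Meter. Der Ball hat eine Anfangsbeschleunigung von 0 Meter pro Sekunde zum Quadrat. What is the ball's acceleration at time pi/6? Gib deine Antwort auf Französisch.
Nous devons trouver la primitive de notre équation du snap s(t) = -810·sin(3·t) 2 fois. En intégrant le snap et en utilisant la condition initiale j(0) = 270, nous obtenons j(t) = 270·cos(3·t). En intégrant le jerk et en utilisant la condition initiale a(0) = 0, nous obtenons a(t) = 90·sin(3·t). De l'équation de l'accélération a(t) = 90·sin(3·t), nous substituons t = pi/6 pour obtenir a = 90.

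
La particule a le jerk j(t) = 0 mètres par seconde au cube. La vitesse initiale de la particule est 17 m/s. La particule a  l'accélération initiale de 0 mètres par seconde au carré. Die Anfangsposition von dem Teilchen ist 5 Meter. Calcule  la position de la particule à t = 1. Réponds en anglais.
To solve this, we need to take 3 integrals of our jerk equation j(t) = 0. Integrating jerk and using the initial condition a(0) = 0, we get a(t) = 0. The antiderivative of acceleration is velocity. Using v(0) = 17, we get v(t) = 17. The antiderivative of velocity, with x(0) = 5, gives position: x(t) = 17·t + 5. Using x(t) = 17·t + 5 and substituting t = 1, we find x = 22.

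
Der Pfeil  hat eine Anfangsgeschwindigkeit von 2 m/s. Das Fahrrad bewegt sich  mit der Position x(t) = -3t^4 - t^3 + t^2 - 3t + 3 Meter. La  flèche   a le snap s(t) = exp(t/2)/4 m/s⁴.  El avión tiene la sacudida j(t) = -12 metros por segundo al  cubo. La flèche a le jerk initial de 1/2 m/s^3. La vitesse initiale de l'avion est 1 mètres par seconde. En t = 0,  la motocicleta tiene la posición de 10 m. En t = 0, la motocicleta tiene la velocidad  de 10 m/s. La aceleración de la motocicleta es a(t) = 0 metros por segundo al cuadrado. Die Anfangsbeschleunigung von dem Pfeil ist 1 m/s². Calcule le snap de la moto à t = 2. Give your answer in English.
To solve this, we need to take 2 derivatives of our acceleration equation a(t) = 0. The derivative of acceleration gives jerk: j(t) = 0. The derivative of jerk gives snap: s(t) = 0. From the given snap equation s(t) = 0, we substitute t = 2 to get s = 0.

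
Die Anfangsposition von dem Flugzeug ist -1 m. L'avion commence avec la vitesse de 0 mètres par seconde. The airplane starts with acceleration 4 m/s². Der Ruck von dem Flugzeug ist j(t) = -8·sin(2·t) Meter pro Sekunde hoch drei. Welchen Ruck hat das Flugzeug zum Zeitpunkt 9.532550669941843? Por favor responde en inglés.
Using j(t) = -8·sin(2·t) and substituting t = 9.532550669941843, we find j = -1.71104205911122.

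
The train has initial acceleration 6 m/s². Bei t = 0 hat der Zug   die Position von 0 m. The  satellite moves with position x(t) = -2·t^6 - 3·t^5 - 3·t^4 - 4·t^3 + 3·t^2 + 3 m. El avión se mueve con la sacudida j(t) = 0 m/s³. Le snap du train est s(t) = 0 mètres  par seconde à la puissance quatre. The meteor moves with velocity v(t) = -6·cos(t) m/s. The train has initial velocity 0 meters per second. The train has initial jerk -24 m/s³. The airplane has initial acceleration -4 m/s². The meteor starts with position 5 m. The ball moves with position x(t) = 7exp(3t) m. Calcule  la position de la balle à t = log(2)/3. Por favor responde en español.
De la ecuación de la posición x(t) = 7·exp(3·t), sustituimos t = log(2)/3 para obtener x = 14.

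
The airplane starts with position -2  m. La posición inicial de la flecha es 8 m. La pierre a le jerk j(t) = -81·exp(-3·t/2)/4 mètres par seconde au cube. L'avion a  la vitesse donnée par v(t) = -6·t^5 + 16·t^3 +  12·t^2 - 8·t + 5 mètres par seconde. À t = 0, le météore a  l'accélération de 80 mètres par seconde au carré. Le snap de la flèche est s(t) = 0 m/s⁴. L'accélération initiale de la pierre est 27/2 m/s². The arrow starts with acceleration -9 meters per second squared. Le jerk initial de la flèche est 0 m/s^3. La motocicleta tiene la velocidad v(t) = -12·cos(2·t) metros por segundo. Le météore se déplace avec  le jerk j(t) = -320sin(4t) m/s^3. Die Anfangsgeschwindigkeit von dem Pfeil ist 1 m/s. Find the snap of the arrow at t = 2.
From the given snap equation s(t) = 0, we substitute t = 2 to get s = 0.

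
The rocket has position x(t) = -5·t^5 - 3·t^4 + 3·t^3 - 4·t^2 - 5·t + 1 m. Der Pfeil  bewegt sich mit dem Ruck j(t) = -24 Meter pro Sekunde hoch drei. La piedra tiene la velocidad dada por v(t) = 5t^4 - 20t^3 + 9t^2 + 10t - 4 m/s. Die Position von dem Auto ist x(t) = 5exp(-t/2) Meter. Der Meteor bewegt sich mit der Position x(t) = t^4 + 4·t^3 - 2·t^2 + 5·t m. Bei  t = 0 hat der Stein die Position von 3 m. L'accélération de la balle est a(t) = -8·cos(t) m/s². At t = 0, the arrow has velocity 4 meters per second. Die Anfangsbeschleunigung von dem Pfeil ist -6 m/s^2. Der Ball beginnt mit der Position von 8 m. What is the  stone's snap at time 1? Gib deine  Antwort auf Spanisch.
Partiendo de la velocidad v(t) = 5·t^4 - 20·t^3 + 9·t^2 + 10·t - 4, tomamos 3 derivadas. La derivada de la velocidad da la aceleración: a(t) = 20·t^3 - 60·t^2 + 18·t + 10. La derivada de la aceleración da la sacudida: j(t) = 60·t^2 - 120·t + 18. La derivada de la sacudida da el snap: s(t) = 120·t - 120. De la ecuación del snap s(t) = 120·t - 120, sustituimos t = 1 para obtener s = 0.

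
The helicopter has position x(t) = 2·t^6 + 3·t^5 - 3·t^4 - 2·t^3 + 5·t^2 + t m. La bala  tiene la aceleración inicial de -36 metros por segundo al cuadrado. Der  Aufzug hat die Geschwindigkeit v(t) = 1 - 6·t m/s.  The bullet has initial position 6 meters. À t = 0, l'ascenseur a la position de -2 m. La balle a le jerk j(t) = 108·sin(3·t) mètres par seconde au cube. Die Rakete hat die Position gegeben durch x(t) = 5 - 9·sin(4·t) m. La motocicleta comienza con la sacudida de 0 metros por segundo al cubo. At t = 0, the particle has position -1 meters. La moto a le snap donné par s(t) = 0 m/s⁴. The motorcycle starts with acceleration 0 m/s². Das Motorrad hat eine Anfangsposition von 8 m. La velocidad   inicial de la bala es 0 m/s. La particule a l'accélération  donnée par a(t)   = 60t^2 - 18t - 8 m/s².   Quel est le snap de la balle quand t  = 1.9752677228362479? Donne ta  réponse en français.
Nous devons dériver notre équation du jerk j(t) = 108·sin(3·t) 1 fois. En dérivant le jerk, nous obtenons le snap: s(t) = 324·cos(3·t). En utilisant s(t) = 324·cos(3·t) et en substituant t = 1.9752677228362479, nous trouvons s = 303.528325931386.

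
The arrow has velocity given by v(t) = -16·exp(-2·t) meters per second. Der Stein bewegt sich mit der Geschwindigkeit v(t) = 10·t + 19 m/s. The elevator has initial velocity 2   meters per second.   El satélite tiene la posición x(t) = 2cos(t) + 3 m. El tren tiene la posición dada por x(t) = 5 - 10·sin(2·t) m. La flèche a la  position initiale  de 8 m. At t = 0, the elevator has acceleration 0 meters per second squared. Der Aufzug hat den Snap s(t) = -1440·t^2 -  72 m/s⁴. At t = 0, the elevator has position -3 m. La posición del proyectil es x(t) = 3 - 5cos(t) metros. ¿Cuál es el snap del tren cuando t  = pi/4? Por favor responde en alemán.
Um dies zu lösen, müssen wir 4 Ableitungen unserer Gleichung für die Position x(t) = 5 - 10·sin(2·t) nehmen. Die Ableitung von der Position ergibt die Geschwindigkeit: v(t) = -20·cos(2·t). Mit d/dt von v(t) finden wir a(t) = 40·sin(2·t). Durch Ableiten von der Beschleunigung erhalten wir den Ruck: j(t) = 80·cos(2·t). Mit d/dt von j(t) finden wir s(t) = -160·sin(2·t). Mit s(t) = -160·sin(2·t) und Einsetzen von t = pi/4, finden wir s = -160.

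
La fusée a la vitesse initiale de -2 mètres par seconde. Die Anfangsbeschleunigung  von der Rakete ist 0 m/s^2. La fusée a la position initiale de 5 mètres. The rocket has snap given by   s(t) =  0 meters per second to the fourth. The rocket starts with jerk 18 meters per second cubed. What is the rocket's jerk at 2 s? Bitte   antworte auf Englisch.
We must find the integral of our snap equation s(t) = 0 1 time. Finding the antiderivative of s(t) and using j(0) = 18: j(t) = 18. From the given jerk equation j(t) = 18, we substitute t = 2 to get j = 18.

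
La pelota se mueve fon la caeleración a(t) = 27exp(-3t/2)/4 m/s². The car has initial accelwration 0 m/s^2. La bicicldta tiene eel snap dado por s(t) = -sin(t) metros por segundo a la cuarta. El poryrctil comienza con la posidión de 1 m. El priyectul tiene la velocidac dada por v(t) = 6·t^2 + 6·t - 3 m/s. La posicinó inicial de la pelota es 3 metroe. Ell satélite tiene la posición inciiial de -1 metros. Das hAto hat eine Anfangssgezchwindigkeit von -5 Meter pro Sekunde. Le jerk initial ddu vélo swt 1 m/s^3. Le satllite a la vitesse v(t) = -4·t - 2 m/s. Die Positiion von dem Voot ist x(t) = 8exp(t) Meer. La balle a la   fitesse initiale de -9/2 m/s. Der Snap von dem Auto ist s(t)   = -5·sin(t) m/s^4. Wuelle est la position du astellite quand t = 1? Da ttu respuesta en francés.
Nous devons trouver l'intégrale de notre équation de la vitesse v(t) = -4·t - 2 1 fois. La primitive de la vitesse est la position. En utilisant x(0) = -1, nous obtenons x(t) = -2·t^2 - 2·t - 1. De l'équation de la position x(t) = -2·t^2 - 2·t - 1, nous substituons t = 1 pour obtenir x = -5.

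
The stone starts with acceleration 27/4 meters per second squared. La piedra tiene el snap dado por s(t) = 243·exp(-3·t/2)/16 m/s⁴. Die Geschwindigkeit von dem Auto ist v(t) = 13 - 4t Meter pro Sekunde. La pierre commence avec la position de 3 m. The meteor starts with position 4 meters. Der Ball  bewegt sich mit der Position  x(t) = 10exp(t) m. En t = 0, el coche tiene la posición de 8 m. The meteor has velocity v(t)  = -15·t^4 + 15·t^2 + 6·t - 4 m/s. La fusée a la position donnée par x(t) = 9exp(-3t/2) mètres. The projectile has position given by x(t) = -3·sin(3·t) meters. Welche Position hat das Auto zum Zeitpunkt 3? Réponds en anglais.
Starting from velocity v(t) = 13 - 4·t, we take 1 integral. Integrating velocity and using the initial condition x(0) = 8, we get x(t) = -2·t^2 + 13·t + 8. Using x(t) = -2·t^2 + 13·t + 8 and substituting t = 3, we find x = 29.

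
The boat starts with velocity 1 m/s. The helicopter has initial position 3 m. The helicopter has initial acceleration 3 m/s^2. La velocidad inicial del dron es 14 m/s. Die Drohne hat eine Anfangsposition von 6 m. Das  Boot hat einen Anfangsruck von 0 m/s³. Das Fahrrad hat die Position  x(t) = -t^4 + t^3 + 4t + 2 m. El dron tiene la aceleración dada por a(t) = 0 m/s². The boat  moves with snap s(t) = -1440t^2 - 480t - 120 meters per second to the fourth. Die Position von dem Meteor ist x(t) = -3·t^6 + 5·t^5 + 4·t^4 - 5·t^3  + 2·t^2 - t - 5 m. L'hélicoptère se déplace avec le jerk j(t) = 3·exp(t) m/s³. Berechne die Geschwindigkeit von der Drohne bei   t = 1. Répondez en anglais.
We need to integrate our acceleration equation a(t) = 0 1 time. Taking ∫a(t)dt and applying v(0) = 14, we find v(t) = 14. Using v(t) = 14 and substituting t = 1, we find v = 14.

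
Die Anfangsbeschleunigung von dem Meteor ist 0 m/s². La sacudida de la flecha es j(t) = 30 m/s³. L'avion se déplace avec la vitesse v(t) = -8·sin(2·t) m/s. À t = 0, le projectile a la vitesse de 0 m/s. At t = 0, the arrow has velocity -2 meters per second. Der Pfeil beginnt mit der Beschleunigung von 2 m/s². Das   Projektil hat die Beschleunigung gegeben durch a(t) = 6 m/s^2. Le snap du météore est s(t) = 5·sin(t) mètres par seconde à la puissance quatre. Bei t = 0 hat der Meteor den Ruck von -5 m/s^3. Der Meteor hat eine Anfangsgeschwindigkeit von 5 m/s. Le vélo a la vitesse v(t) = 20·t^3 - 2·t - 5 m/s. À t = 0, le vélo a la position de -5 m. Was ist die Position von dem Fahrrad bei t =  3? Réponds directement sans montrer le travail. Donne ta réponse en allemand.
Die Antwort ist 376.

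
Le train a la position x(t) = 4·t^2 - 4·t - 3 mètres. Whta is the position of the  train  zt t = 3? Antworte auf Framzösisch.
Nous avons la position x(t) = 4·t^2 - 4·t - 3. En substituant t = 3: x(3) = 21.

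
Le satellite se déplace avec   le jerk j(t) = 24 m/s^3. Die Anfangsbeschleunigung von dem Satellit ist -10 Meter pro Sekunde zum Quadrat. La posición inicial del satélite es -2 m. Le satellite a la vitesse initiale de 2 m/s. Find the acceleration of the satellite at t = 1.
We must find the integral of our jerk equation j(t) = 24 1 time. Finding the integral of j(t) and using a(0) = -10: a(t) = 24·t - 10. Using a(t) = 24·t - 10 and substituting t = 1, we find a = 14.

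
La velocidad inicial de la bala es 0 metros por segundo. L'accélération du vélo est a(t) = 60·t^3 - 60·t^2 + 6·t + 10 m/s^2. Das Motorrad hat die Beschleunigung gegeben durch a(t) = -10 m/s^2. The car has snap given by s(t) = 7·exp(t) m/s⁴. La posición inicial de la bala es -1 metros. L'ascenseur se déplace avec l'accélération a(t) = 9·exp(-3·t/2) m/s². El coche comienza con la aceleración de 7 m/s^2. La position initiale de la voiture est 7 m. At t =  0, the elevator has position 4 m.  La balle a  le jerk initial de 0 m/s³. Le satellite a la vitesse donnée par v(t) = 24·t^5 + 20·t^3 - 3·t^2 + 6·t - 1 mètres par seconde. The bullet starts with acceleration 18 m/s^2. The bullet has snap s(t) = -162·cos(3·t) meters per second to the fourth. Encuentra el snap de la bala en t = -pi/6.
Tenemos el snap s(t) = -162·cos(3·t). Sustituyendo t = -pi/6: s(-pi/6) = 0.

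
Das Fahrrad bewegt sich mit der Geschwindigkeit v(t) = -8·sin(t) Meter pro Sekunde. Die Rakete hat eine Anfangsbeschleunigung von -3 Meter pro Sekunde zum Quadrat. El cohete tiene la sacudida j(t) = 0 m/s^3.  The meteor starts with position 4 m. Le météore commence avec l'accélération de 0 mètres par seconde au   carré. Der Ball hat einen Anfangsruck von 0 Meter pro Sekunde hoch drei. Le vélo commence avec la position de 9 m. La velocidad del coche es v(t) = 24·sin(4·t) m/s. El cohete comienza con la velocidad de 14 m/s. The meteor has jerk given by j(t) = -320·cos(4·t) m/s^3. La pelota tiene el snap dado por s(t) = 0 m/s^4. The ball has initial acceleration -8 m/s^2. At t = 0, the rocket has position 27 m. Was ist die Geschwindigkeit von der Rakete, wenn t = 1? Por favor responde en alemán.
Wir müssen unsere Gleichung für den Ruck j(t) = 0 2-mal integrieren. Das Integral von dem Ruck, mit a(0) = -3, ergibt die Beschleunigung: a(t) = -3. Mit ∫a(t)dt und Anwendung von v(0) = 14, finden wir v(t) = 14 - 3·t. Wir haben die Geschwindigkeit v(t) = 14 - 3·t. Durch Einsetzen von t = 1: v(1) = 11.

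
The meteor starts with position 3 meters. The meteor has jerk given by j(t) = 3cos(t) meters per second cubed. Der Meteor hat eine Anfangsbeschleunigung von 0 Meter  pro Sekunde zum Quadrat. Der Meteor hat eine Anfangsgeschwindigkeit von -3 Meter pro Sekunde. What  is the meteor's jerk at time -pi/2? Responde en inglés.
We have jerk j(t) = 3·cos(t). Substituting t = -pi/2: j(-pi/2) = 0.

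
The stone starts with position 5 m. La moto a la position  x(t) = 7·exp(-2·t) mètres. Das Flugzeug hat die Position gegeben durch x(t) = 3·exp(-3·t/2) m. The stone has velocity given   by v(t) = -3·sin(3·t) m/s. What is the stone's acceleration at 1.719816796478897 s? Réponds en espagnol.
Debemos derivar nuestra ecuación de la velocidad v(t) = -3·sin(3·t) 1 vez. Derivando la velocidad, obtenemos la aceleración: a(t) = -9·cos(3·t). Tenemos la aceleración a(t) = -9·cos(3·t). Sustituyendo t = 1.719816796478897: a(1.719816796478897) = -3.89085852765701.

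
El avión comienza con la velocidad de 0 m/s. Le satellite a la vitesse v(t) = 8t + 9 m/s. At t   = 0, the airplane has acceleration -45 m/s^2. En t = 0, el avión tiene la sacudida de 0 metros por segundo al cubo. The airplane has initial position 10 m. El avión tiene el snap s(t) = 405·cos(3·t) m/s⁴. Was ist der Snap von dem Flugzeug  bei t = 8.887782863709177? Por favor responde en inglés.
We have snap s(t) = 405·cos(3·t). Substituting t = 8.887782863709177: s(8.887782863709177) = 16.2721494158932.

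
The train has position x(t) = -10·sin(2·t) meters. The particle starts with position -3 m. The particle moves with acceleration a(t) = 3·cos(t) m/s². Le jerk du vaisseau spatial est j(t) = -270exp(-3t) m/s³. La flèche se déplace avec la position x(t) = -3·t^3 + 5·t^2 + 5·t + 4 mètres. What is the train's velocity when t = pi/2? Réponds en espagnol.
Partiendo de la posición x(t) = -10·sin(2·t), tomamos 1 derivada. Tomando d/dt de x(t), encontramos v(t) = -20·cos(2·t). De la ecuación de la velocidad v(t) = -20·cos(2·t), sustituimos t = pi/2 para obtener v = 20.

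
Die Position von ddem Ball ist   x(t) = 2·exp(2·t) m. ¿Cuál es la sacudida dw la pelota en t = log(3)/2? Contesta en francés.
En partant de la position x(t) = 2·exp(2·t), nous prenons 3 dérivées. En dérivant la position, nous obtenons la vitesse: v(t) = 4·exp(2·t). En prenant d/dt de v(t), nous trouvons a(t) = 8·exp(2·t). En prenant d/dt de a(t), nous trouvons j(t) = 16·exp(2·t). De l'équation du jerk j(t) = 16·exp(2·t), nous substituons t = log(3)/2 pour obtenir j = 48.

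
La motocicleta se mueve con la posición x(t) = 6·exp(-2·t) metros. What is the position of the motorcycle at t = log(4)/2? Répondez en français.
De l'équation de la position x(t) = 6·exp(-2·t), nous substituons t = log(4)/2 pour obtenir x = 3/2.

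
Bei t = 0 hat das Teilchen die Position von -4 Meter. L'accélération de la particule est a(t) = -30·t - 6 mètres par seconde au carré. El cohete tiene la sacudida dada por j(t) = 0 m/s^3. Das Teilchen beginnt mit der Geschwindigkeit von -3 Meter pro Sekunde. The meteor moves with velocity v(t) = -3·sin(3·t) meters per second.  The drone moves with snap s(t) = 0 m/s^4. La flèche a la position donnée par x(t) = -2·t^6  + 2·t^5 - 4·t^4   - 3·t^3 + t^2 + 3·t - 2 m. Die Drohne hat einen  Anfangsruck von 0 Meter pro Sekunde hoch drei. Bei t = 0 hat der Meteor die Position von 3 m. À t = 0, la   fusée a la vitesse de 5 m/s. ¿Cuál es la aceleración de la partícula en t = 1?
De la ecuación de la aceleración a(t) = -30·t - 6, sustituimos t = 1 para obtener a = -36.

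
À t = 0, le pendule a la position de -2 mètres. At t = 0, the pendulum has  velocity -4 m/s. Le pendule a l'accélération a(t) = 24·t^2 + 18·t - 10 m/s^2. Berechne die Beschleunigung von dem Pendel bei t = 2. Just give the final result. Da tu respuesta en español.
a(2) = 122.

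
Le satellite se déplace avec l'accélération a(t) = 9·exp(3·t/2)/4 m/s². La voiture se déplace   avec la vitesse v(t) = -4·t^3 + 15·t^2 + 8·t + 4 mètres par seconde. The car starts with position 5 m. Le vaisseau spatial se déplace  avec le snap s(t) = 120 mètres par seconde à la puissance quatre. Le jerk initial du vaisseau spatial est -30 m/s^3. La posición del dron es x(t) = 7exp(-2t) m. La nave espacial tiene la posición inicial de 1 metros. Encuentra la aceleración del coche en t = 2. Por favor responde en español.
Partiendo de la velocidad v(t) = -4·t^3 + 15·t^2 + 8·t + 4, tomamos 1 derivada. Derivando la velocidad, obtenemos la aceleración: a(t) = -12·t^2 + 30·t + 8. Usando a(t) = -12·t^2 + 30·t + 8 y sustituyendo t = 2, encontramos a = 20.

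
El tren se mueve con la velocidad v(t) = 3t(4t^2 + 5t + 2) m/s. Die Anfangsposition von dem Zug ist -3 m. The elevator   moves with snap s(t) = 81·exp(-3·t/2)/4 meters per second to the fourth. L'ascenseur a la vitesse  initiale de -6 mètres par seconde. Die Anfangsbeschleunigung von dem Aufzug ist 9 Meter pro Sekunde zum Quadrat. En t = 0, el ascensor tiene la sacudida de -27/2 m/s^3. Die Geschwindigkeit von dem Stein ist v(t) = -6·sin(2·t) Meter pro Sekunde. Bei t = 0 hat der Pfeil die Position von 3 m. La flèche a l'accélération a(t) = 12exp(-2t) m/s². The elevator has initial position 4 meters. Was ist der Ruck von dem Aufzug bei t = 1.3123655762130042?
Wir müssen unsere Gleichung für den Snap s(t) = 81·exp(-3·t/2)/4 1-mal integrieren. Das Integral von dem Snap, mit j(0) = -27/2, ergibt den Ruck: j(t) = -27·exp(-3·t/2)/2. Aus der Gleichung für den Ruck j(t) = -27·exp(-3·t/2)/2, setzen wir t = 1.3123655762130042 ein und erhalten j = -1.88540249088836.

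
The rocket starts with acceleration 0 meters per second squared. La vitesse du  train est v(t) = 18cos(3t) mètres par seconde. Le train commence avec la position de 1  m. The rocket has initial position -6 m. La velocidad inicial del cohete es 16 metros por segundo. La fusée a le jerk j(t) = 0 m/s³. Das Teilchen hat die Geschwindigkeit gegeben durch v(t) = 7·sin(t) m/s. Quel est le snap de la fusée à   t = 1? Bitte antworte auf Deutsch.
Wir müssen unsere Gleichung für den Ruck j(t) = 0 1-mal ableiten. Mit d/dt von j(t) finden wir s(t) = 0. Mit s(t) = 0 und Einsetzen von t = 1, finden wir s = 0.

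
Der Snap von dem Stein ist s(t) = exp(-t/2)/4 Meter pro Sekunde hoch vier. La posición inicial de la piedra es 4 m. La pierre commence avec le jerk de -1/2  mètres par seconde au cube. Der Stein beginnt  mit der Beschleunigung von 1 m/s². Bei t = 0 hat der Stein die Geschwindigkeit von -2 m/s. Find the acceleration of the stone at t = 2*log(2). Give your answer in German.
Wir müssen unsere Gleichung für den Snap s(t) = exp(-t/2)/4 2-mal integrieren. Mit ∫s(t)dt und Anwendung von j(0) = -1/2, finden wir j(t) = -exp(-t/2)/2. Das Integral von dem Ruck, mit a(0) = 1, ergibt die Beschleunigung: a(t) = exp(-t/2). Aus der Gleichung für die Beschleunigung a(t) = exp(-t/2), setzen wir t = 2*log(2) ein und erhalten a = 1/2.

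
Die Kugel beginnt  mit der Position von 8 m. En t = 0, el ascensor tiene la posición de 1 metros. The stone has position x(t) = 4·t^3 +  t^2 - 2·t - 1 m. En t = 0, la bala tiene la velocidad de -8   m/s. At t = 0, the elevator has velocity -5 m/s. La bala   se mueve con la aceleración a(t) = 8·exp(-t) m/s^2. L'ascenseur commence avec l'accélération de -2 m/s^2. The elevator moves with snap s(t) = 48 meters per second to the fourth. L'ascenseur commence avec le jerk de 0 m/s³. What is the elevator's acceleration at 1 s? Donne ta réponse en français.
En partant du snap s(t) = 48, nous prenons 2 primitives. En prenant ∫s(t)dt et en appliquant j(0) = 0, nous trouvons j(t) = 48·t. L'intégrale du jerk est l'accélération. En utilisant a(0) = -2, nous obtenons a(t) = 24·t^2 - 2. De l'équation de l'accélération a(t) = 24·t^2 - 2, nous substituons t = 1 pour obtenir a = 22.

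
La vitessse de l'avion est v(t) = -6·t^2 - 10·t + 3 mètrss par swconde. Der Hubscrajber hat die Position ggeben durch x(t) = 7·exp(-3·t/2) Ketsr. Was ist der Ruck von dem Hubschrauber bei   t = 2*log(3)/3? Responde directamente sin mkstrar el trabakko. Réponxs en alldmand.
j(2*log(3)/3) = -63/8.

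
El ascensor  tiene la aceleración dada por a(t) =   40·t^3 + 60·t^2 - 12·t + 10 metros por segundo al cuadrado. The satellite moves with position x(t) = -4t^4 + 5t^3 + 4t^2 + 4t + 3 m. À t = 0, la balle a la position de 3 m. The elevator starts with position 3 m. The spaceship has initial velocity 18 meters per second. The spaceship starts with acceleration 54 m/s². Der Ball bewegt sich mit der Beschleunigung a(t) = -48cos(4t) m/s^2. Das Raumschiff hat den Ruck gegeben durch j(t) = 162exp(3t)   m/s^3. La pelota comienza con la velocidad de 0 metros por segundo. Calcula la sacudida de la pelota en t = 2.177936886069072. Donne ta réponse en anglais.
To solve this, we need to take 1 derivative of our acceleration equation a(t) = -48·cos(4·t). Differentiating acceleration, we get jerk: j(t) = 192·sin(4·t). We have jerk j(t) = 192·sin(4·t). Substituting t = 2.177936886069072: j(2.177936886069072) = 125.592753947537.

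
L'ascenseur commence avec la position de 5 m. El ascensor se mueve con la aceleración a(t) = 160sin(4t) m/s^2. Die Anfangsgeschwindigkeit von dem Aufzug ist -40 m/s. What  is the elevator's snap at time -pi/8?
To solve this, we need to take 2 derivatives of our acceleration equation a(t) = 160·sin(4·t). Differentiating acceleration, we get jerk: j(t) = 640·cos(4·t). The derivative of jerk gives snap: s(t) = -2560·sin(4·t). We have snap s(t) = -2560·sin(4·t). Substituting t = -pi/8: s(-pi/8) = 2560.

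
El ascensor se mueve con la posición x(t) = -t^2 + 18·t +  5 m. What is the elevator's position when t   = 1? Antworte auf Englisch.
We have position x(t) = -t^2 + 18·t + 5. Substituting t = 1: x(1) = 22.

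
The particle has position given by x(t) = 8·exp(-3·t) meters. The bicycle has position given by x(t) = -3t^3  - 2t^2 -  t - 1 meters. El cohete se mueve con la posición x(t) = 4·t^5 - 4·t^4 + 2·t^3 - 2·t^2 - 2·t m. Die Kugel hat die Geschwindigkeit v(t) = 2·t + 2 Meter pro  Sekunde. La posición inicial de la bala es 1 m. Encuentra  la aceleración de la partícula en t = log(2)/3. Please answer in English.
Starting from position x(t) = 8·exp(-3·t), we take 2 derivatives. The derivative of position gives velocity: v(t) = -24·exp(-3·t). The derivative of velocity gives acceleration: a(t) = 72·exp(-3·t). We have acceleration a(t) = 72·exp(-3·t). Substituting t = log(2)/3: a(log(2)/3) = 36.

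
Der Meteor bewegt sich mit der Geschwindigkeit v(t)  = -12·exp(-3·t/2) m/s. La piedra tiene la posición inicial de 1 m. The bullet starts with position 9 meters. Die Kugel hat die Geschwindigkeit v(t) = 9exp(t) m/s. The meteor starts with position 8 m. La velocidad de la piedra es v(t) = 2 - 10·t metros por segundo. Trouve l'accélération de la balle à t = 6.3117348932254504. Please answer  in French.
Pour résoudre ceci, nous devons prendre 1 dérivée de notre équation de la vitesse v(t) = 9·exp(t). En prenant d/dt de v(t), nous trouvons a(t) = 9·exp(t). De l'équation de l'accélération a(t) = 9·exp(t), nous substituons t = 6.3117348932254504 pour obtenir a = 4959.00041691572.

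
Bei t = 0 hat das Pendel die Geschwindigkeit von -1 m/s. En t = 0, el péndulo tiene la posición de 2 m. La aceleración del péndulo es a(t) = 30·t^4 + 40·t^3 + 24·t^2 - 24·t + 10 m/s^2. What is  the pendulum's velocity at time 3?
Starting from acceleration a(t) = 30·t^4 + 40·t^3 + 24·t^2 - 24·t + 10, we take 1 antiderivative. Taking ∫a(t)dt and applying v(0) = -1, we find v(t) = 6·t^5 + 10·t^4 + 8·t^3 - 12·t^2 + 10·t - 1. We have velocity v(t) = 6·t^5 + 10·t^4 + 8·t^3 - 12·t^2 + 10·t - 1. Substituting t = 3: v(3) = 2405.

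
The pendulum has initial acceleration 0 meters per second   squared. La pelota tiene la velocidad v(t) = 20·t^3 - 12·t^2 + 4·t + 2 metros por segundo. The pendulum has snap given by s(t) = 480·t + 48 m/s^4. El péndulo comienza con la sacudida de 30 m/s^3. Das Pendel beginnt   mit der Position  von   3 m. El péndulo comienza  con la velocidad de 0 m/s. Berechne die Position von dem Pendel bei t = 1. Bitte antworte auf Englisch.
We need to integrate our snap equation s(t) = 480·t + 48 4 times. Finding the antiderivative of s(t) and using j(0) = 30: j(t) = 240·t^2 + 48·t + 30. Finding the antiderivative of j(t) and using a(0) = 0: a(t) = 2·t·(40·t^2 + 12·t + 15). Finding the antiderivative of a(t) and using v(0) = 0: v(t) = t^2·(20·t^2 + 8·t + 15). The integral of velocity is position. Using x(0) = 3, we get x(t) = 4·t^5 + 2·t^4 + 5·t^3 + 3. Using x(t) = 4·t^5 + 2·t^4 + 5·t^3 + 3 and substituting t = 1, we find x = 14.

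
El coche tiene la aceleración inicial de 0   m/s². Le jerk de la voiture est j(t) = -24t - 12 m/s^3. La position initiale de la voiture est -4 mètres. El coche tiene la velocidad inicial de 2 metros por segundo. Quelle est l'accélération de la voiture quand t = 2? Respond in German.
Um dies zu lösen, müssen wir 1 Integral unserer Gleichung für den Ruck j(t) = -24·t - 12 finden. Mit ∫j(t)dt und Anwendung von a(0) = 0, finden wir a(t) = 12·t·(-t - 1). Mit a(t) = 12·t·(-t - 1) und Einsetzen von t = 2, finden wir a = -72.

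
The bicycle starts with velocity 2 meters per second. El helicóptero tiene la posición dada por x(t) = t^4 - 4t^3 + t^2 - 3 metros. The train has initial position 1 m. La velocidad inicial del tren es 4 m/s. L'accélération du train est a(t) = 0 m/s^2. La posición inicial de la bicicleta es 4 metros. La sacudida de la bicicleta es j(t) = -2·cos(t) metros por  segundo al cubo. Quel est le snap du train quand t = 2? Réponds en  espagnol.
Para resolver esto, necesitamos tomar 2 derivadas de nuestra ecuación de la aceleración a(t) = 0. Derivando la aceleración, obtenemos la sacudida: j(t) = 0. La derivada de la sacudida da el snap: s(t) = 0. De la ecuación del snap s(t) = 0, sustituimos t = 2 para obtener s = 0.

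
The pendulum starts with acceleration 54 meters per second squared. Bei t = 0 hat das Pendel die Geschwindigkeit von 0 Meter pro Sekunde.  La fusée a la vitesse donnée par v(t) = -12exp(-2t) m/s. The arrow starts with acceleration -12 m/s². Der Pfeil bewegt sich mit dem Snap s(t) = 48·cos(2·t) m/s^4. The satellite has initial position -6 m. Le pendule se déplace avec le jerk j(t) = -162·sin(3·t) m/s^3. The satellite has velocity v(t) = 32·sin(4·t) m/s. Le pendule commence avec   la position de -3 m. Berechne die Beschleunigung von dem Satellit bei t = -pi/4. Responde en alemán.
Ausgehend von der Geschwindigkeit v(t) = 32·sin(4·t), nehmen wir 1 Ableitung. Mit d/dt von v(t) finden wir a(t) = 128·cos(4·t). Aus der Gleichung für die Beschleunigung a(t) = 128·cos(4·t), setzen wir t = -pi/4 ein und erhalten a = -128.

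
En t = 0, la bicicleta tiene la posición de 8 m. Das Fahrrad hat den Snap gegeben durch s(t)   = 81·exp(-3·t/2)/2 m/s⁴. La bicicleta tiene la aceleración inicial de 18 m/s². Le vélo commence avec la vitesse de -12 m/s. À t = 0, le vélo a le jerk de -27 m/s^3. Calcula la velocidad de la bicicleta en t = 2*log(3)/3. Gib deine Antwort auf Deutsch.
Ausgehend von dem Snap s(t) = 81·exp(-3·t/2)/2, nehmen wir 3 Stammfunktionen. Mit ∫s(t)dt und Anwendung von j(0) = -27, finden wir j(t) = -27·exp(-3·t/2). Die Stammfunktion von dem Ruck, mit a(0) = 18, ergibt die Beschleunigung: a(t) = 18·exp(-3·t/2). Die Stammfunktion von der Beschleunigung ist die Geschwindigkeit. Mit v(0) = -12 erhalten wir v(t) = -12·exp(-3·t/2). Aus der Gleichung für die Geschwindigkeit v(t) = -12·exp(-3·t/2), setzen wir t = 2*log(3)/3 ein und erhalten v = -4.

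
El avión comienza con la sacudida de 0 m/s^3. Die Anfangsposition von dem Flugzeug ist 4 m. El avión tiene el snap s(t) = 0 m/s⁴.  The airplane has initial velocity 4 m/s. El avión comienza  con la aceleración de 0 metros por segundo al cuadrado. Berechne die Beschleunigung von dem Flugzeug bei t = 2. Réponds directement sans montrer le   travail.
Die Antwort ist 0.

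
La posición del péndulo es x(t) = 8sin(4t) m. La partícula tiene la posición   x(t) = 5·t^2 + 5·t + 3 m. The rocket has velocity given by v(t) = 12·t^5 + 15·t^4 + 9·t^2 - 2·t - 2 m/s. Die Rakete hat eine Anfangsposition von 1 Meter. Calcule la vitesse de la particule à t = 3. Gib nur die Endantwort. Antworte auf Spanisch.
v(3) = 35.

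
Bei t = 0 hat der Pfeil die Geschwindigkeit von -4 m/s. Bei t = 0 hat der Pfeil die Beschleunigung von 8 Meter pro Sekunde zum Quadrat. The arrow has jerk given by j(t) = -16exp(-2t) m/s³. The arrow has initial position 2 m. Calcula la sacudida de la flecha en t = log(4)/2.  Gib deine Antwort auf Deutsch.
Mit j(t) = -16·exp(-2·t) und Einsetzen von t = log(4)/2, finden wir j = -4.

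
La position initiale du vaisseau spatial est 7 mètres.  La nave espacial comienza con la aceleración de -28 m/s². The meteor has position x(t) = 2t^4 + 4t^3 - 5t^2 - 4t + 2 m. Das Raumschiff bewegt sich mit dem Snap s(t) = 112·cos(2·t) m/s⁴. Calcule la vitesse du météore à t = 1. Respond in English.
We must differentiate our position equation x(t) = 2·t^4 + 4·t^3 - 5·t^2 - 4·t + 2 1 time. The derivative of position gives velocity: v(t) = 8·t^3 + 12·t^2 - 10·t - 4. We have velocity v(t) = 8·t^3 + 12·t^2 - 10·t - 4. Substituting t = 1: v(1) = 6.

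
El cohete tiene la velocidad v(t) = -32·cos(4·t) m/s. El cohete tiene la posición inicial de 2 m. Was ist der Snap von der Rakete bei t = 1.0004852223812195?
Um dies zu lösen, müssen wir 3 Ableitungen unserer Gleichung für die Geschwindigkeit v(t) = -32·cos(4·t) nehmen. Durch Ableiten von der Geschwindigkeit erhalten wir die Beschleunigung: a(t) = 128·sin(4·t). Durch Ableiten von der Beschleunigung erhalten wir den Ruck: j(t) = 512·cos(4·t). Mit d/dt von j(t) finden wir s(t) = -2048·sin(4·t). Aus der Gleichung für den Snap s(t) = -2048·sin(4·t), setzen wir t = 1.0004852223812195 ein und erhalten s = 1552.52678474008.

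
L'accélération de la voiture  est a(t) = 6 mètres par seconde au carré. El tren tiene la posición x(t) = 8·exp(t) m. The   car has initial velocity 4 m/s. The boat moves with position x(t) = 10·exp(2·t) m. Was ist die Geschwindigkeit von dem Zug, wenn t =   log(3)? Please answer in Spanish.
Debemos derivar nuestra ecuación de la posición x(t) = 8·exp(t) 1 vez. Derivando la posición, obtenemos la velocidad: v(t) = 8·exp(t). De la ecuación de la velocidad v(t) = 8·exp(t), sustituimos t = log(3) para obtener v = 24.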